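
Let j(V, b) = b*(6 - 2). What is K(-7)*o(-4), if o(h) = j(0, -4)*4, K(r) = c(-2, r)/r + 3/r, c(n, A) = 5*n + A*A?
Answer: 384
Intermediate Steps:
j(V, b) = 4*b (j(V, b) = b*4 = 4*b)
c(n, A) = A² + 5*n (c(n, A) = 5*n + A² = A² + 5*n)
K(r) = 3/r + (-10 + r²)/r (K(r) = (r² + 5*(-2))/r + 3/r = (r² - 10)/r + 3/r = (-10 + r²)/r + 3/r = 3/r + (-10 + r²)/r)
o(h) = -64 (o(h) = (4*(-4))*4 = -16*4 = -64)
K(-7)*o(-4) = (-7 - 7/(-7))*(-64) = (-7 - 7*(-⅐))*(-64) = (-7 + 1)*(-64) = -6*(-64) = 384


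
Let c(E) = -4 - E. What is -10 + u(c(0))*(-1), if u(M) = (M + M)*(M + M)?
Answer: -74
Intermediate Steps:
u(M) = 4*M**2 (u(M) = (2*M)*(2*M) = 4*M**2)
-10 + u(c(0))*(-1) = -10 + (4*(-4 - 1*0)**2)*(-1) = -10 + (4*(-4 + 0)**2)*(-1) = -10 + (4*(-4)**2)*(-1) = -10 + (4*16)*(-1) = -10 + 64*(-1) = -10 - 64 = -74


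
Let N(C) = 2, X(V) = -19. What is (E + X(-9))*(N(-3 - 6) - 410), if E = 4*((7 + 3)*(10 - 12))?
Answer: 40392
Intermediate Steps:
E = -80 (E = 4*(10*(-2)) = 4*(-20) = -80)
(E + X(-9))*(N(-3 - 6) - 410) = (-80 - 19)*(2 - 410) = -99*(-408) = 40392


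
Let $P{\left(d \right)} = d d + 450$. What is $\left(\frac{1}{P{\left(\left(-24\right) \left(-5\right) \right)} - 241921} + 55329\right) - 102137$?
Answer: $- \frac{10628739369}{227071} \approx -46808.0$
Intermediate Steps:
$P{\left(d \right)} = 450 + d^{2}$ ($P{\left(d \right)} = d^{2} + 450 = 450 + d^{2}$)
$\left(\frac{1}{P{\left(\left(-24\right) \left(-5\right) \right)} - 241921} + 55329\right) - 102137 = \left(\frac{1}{\left(450 + \left(\left(-24\right) \left(-5\right)\right)^{2}\right) - 241921} + 55329\right) - 102137 = \left(\frac{1}{\left(450 + 120^{2}\right) - 241921} + 55329\right) - 102137 = \left(\frac{1}{\left(450 + 14400\right) - 241921} + 55329\right) - 102137 = \left(\frac{1}{14850 - 241921} + 55329\right) - 102137 = \left(\frac{1}{-227071} + 55329\right) - 102137 = \left(- \frac{1}{227071} + 55329\right) - 102137 = \frac{12563611358}{227071} - 102137 = - \frac{10628739369}{227071}$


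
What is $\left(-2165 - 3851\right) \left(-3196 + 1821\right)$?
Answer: $8272000$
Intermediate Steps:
$\left(-2165 - 3851\right) \left(-3196 + 1821\right) = \left(-6016\right) \left(-1375\right) = 8272000$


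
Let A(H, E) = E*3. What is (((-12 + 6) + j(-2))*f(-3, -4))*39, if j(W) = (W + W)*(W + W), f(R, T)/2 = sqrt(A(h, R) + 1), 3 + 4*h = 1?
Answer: 1560*I*sqrt(2) ≈ 2206.2*I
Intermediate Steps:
h = -1/2 (h = -3/4 + (1/4)*1 = -3/4 + 1/4 = -1/2 ≈ -0.50000)
A(H, E) = 3*E
f(R, T) = 2*sqrt(1 + 3*R) (f(R, T) = 2*sqrt(3*R + 1) = 2*sqrt(1 + 3*R))
j(W) = 4*W**2 (j(W) = (2*W)*(2*W) = 4*W**2)
(((-12 + 6) + j(-2))*f(-3, -4))*39 = (((-12 + 6) + 4*(-2)**2)*(2*sqrt(1 + 3*(-3))))*39 = ((-6 + 4*4)*(2*sqrt(1 - 9)))*39 = ((-6 + 16)*(2*sqrt(-8)))*39 = (10*(2*(2*I*sqrt(2))))*39 = (10*(4*I*sqrt(2)))*39 = (40*I*sqrt(2))*39 = 1560*I*sqrt(2)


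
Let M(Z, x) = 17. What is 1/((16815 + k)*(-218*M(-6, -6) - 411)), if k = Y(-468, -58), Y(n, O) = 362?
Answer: -1/70717709 ≈ -1.4141e-8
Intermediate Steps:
k = 362
1/((16815 + k)*(-218*M(-6, -6) - 411)) = 1/((16815 + 362)*(-218*17 - 411)) = 1/(17177*(-3706 - 411)) = (1/17177)/(-4117) = (1/17177)*(-1/4117) = -1/70717709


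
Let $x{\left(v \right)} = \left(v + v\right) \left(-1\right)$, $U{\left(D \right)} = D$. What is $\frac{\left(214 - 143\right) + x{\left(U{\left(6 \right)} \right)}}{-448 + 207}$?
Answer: $- \frac{59}{241} \approx -0.24481$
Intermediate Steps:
$x{\left(v \right)} = - 2 v$ ($x{\left(v \right)} = 2 v \left(-1\right) = - 2 v$)
$\frac{\left(214 - 143\right) + x{\left(U{\left(6 \right)} \right)}}{-448 + 207} = \frac{\left(214 - 143\right) - 12}{-448 + 207} = \frac{\left(214 - 143\right) - 12}{-241} = \left(71 - 12\right) \left(- \frac{1}{241}\right) = 59 \left(- \frac{1}{241}\right) = - \frac{59}{241}$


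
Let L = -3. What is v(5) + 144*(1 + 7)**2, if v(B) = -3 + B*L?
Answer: 9198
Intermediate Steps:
v(B) = -3 - 3*B (v(B) = -3 + B*(-3) = -3 - 3*B)
v(5) + 144*(1 + 7)**2 = (-3 - 3*5) + 144*(1 + 7)**2 = (-3 - 15) + 144*8**2 = -18 + 144*64 = -18 + 9216 = 9198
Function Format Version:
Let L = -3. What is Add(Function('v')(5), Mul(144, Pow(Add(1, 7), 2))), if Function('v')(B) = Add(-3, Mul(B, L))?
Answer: 9198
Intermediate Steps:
Function('v')(B) = Add(-3, Mul(-3, B)) (Function('v')(B) = Add(-3, Mul(B, -3)) = Add(-3, Mul(-3, B)))
Add(Function('v')(5), Mul(144, Pow(Add(1, 7), 2))) = Add(Add(-3, Mul(-3, 5)), Mul(144, Pow(Add(1, 7), 2))) = Add(Add(-3, -15), Mul(144, Pow(8, 2))) = Add(-18, Mul(144, 64)) = Add(-18, 9216) = 9198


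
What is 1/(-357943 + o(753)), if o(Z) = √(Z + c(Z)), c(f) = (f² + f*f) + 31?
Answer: -357943/128122056447 - √1134802/128122056447 ≈ -2.8021e-6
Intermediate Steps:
c(f) = 31 + 2*f² (c(f) = (f² + f²) + 31 = 2*f² + 31 = 31 + 2*f²)
o(Z) = √(31 + Z + 2*Z²) (o(Z) = √(Z + (31 + 2*Z²)) = √(31 + Z + 2*Z²))
1/(-357943 + o(753)) = 1/(-357943 + √(31 + 753 + 2*753²)) = 1/(-357943 + √(31 + 753 + 2*567009)) = 1/(-357943 + √(31 + 753 + 1134018)) = 1/(-357943 + √1134802)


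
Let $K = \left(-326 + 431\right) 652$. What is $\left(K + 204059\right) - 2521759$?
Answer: $-2249240$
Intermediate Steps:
$K = 68460$ ($K = 105 \cdot 652 = 68460$)
$\left(K + 204059\right) - 2521759 = \left(68460 + 204059\right) - 2521759 = 272519 - 2521759 = -2249240$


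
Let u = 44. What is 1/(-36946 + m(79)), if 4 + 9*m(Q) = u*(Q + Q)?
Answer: -1/36174 ≈ -2.7644e-5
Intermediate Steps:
m(Q) = -4/9 + 88*Q/9 (m(Q) = -4/9 + (44*(Q + Q))/9 = -4/9 + (44*(2*Q))/9 = -4/9 + (88*Q)/9 = -4/9 + 88*Q/9)
1/(-36946 + m(79)) = 1/(-36946 + (-4/9 + (88/9)*79)) = 1/(-36946 + (-4/9 + 6952/9)) = 1/(-36946 + 772) = 1/(-36174) = -1/36174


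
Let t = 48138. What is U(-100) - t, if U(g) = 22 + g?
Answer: -48216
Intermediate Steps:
U(-100) - t = (22 - 100) - 1*48138 = -78 - 48138 = -48216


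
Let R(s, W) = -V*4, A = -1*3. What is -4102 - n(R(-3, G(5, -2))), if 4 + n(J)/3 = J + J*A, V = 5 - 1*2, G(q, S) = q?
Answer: -4162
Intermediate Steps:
A = -3
V = 3 (V = 5 - 2 = 3)
R(s, W) = -12 (R(s, W) = -1*3*4 = -3*4 = -12)
n(J) = -12 - 6*J (n(J) = -12 + 3*(J + J*(-3)) = -12 + 3*(J - 3*J) = -12 + 3*(-2*J) = -12 - 6*J)
-4102 - n(R(-3, G(5, -2))) = -4102 - (-12 - 6*(-12)) = -4102 - (-12 + 72) = -4102 - 1*60 = -4102 - 60 = -4162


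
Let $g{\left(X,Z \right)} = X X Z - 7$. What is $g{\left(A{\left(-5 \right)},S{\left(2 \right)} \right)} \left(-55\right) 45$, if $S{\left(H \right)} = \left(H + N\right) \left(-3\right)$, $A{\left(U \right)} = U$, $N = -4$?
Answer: $-353925$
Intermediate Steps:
$S{\left(H \right)} = 12 - 3 H$ ($S{\left(H \right)} = \left(H - 4\right) \left(-3\right) = \left(-4 + H\right) \left(-3\right) = 12 - 3 H$)
$g{\left(X,Z \right)} = -7 + Z X^{2}$ ($g{\left(X,Z \right)} = X^{2} Z - 7 = Z X^{2} - 7 = -7 + Z X^{2}$)
$g{\left(A{\left(-5 \right)},S{\left(2 \right)} \right)} \left(-55\right) 45 = \left(-7 + \left(12 - 6\right) \left(-5\right)^{2}\right) \left(-55\right) 45 = \left(-7 + \left(12 - 6\right) 25\right) \left(-55\right) 45 = \left(-7 + 6 \cdot 25\right) \left(-55\right) 45 = \left(-7 + 150\right) \left(-55\right) 45 = 143 \left(-55\right) 45 = \left(-7865\right) 45 = -353925$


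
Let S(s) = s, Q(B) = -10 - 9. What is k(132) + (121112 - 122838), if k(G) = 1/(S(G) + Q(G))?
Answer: -195037/113 ≈ -1726.0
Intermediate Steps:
Q(B) = -19
k(G) = 1/(-19 + G) (k(G) = 1/(G - 19) = 1/(-19 + G))
k(132) + (121112 - 122838) = 1/(-19 + 132) + (121112 - 122838) = 1/113 - 1726 = -195037/113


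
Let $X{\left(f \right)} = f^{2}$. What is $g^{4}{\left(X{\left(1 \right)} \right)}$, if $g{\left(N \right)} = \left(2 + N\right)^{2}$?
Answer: $6561$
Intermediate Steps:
$g^{4}{\left(X{\left(1 \right)} \right)} = \left(\left(2 + 1^{2}\right)^{2}\right)^{4} = \left(\left(2 + 1\right)^{2}\right)^{4} = \left(3^{2}\right)^{4} = 9^{4} = 6561$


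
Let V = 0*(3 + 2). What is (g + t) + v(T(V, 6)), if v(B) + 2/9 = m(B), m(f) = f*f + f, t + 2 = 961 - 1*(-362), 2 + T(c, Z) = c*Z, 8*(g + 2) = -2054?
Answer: 38305/36 ≈ 1064.0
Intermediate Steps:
g = -1035/4 (g = -2 + (1/8)*(-2054) = -2 - 1027/4 = -1035/4 ≈ -258.75)
V = 0 (V = 0*5 = 0)
T(c, Z) = -2 + Z*c (T(c, Z) = -2 + c*Z = -2 + Z*c)
t = 1321 (t = -2 + (961 - 1*(-362)) = -2 + (961 + 362) = -2 + 1323 = 1321)
m(f) = f + f**2 (m(f) = f**2 + f = f + f**2)
v(B) = -2/9 + B*(1 + B)
(g + t) + v(T(V, 6)) = (-1035/4 + 1321) + (-2/9 + (-2 + 6*0) + (-2 + 6*0)**2) = 4249/4 + (-2/9 + (-2 + 0) + (-2 + 0)**2) = 4249/4 + (-2/9 - 2 + (-2)**2) = 4249/4 + (-2/9 - 2 + 4) = 4249/4 + 16/9 = 38305/36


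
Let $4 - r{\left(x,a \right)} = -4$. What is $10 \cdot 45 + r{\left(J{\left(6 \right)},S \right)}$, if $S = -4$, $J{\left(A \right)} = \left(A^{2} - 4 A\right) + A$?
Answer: $458$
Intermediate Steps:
$J{\left(A \right)} = A^{2} - 3 A$
$r{\left(x,a \right)} = 8$ ($r{\left(x,a \right)} = 4 - -4 = 4 + 4 = 8$)
$10 \cdot 45 + r{\left(J{\left(6 \right)},S \right)} = 10 \cdot 45 + 8 = 450 + 8 = 458$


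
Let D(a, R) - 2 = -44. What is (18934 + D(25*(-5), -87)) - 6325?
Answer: 12567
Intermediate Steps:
D(a, R) = -42 (D(a, R) = 2 - 44 = -42)
(18934 + D(25*(-5), -87)) - 6325 = (18934 - 42) - 6325 = 18892 - 6325 = 12567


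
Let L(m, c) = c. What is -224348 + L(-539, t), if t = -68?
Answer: -224416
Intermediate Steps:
-224348 + L(-539, t) = -224348 - 68 = -224416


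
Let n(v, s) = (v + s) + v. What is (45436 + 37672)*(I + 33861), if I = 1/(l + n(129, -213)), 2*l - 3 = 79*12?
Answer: 2929499073724/1041 ≈ 2.8141e+9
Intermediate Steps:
n(v, s) = s + 2*v (n(v, s) = (s + v) + v = s + 2*v)
l = 951/2 (l = 3/2 + (79*12)/2 = 3/2 + (1/2)*948 = 3/2 + 474 = 951/2 ≈ 475.50)
I = 2/1041 (I = 1/(951/2 + (-213 + 2*129)) = 1/(951/2 + (-213 + 258)) = 1/(951/2 + 45) = 1/(1041/2) = 2/1041 ≈ 0.0019212)
(45436 + 37672)*(I + 33861) = (45436 + 37672)*(2/1041 + 33861) = 83108*(35249303/1041) = 2929499073724/1041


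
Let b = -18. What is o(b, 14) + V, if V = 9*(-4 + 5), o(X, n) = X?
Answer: -9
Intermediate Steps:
V = 9 (V = 9*1 = 9)
o(b, 14) + V = -18 + 9 = -9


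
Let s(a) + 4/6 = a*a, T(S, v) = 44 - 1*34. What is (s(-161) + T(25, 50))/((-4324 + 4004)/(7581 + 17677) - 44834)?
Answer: -982422539/1698626238 ≈ -0.57836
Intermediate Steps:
T(S, v) = 10 (T(S, v) = 44 - 34 = 10)
s(a) = -⅔ + a² (s(a) = -⅔ + a*a = -⅔ + a²)
(s(-161) + T(25, 50))/((-4324 + 4004)/(7581 + 17677) - 44834) = ((-⅔ + (-161)²) + 10)/((-4324 + 4004)/(7581 + 17677) - 44834) = ((-⅔ + 25921) + 10)/(-320/25258 - 44834) = (77761/3 + 10)/(-320*1/25258 - 44834) = 77791/(3*(-160/12629 - 44834)) = 77791/(3*(-566208746/12629)) = (77791/3)*(-12629/566208746) = -982422539/1698626238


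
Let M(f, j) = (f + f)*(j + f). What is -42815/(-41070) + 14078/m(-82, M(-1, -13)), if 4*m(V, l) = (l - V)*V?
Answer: -96327127/18522570 ≈ -5.2005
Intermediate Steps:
M(f, j) = 2*f*(f + j) (M(f, j) = (2*f)*(f + j) = 2*f*(f + j))
m(V, l) = V*(l - V)/4 (m(V, l) = ((l - V)*V)/4 = (V*(l - V))/4 = V*(l - V)/4)
-42815/(-41070) + 14078/m(-82, M(-1, -13)) = -42815/(-41070) + 14078/(((¼)*(-82)*(2*(-1)*(-1 - 13) - 1*(-82)))) = -42815*(-1/41070) + 14078/(((¼)*(-82)*(2*(-1)*(-14) + 82))) = 8563/8214 + 14078/(((¼)*(-82)*(28 + 82))) = 8563/8214 + 14078/(((¼)*(-82)*110)) = 8563/8214 + 14078/(-2255) = 8563/8214 + 14078*(-1/2255) = 8563/8214 - 14078/2255 = -96327127/18522570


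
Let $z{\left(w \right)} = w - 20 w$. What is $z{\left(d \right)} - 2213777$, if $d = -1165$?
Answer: $-2191642$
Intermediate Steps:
$z{\left(w \right)} = - 19 w$
$z{\left(d \right)} - 2213777 = \left(-19\right) \left(-1165\right) - 2213777 = 22135 - 2213777 = -2191642$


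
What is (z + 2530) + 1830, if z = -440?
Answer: 3920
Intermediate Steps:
(z + 2530) + 1830 = (-440 + 2530) + 1830 = 2090 + 1830 = 3920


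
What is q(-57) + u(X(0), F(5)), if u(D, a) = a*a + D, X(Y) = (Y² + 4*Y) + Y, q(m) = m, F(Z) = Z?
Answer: -32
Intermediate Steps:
X(Y) = Y² + 5*Y
u(D, a) = D + a² (u(D, a) = a² + D = D + a²)
q(-57) + u(X(0), F(5)) = -57 + (0*(5 + 0) + 5²) = -57 + (0*5 + 25) = -57 + (0 + 25) = -57 + 25 = -32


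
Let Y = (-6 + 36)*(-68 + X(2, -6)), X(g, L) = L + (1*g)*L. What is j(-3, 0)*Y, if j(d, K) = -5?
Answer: 12900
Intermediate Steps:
X(g, L) = L + L*g (X(g, L) = L + g*L = L + L*g)
Y = -2580 (Y = (-6 + 36)*(-68 - 6*(1 + 2)) = 30*(-68 - 6*3) = 30*(-68 - 18) = 30*(-86) = -2580)
j(-3, 0)*Y = -5*(-2580) = 12900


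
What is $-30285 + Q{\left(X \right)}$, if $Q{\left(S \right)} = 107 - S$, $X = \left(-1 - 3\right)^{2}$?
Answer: $-30194$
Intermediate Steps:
$X = 16$ ($X = \left(-4\right)^{2} = 16$)
$-30285 + Q{\left(X \right)} = -30285 + \left(107 - 16\right) = -30285 + 91 = -30194$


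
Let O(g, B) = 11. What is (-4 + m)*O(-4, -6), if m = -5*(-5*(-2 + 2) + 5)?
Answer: -319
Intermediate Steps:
m = -25 (m = -5*(-5*0 + 5) = -5*(0 + 5) = -5*5 = -25)
(-4 + m)*O(-4, -6) = (-4 - 25)*11 = -29*11 = -319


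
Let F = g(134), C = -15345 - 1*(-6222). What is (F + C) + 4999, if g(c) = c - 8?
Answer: -3998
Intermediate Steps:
C = -9123 (C = -15345 + 6222 = -9123)
g(c) = -8 + c
F = 126 (F = -8 + 134 = 126)
(F + C) + 4999 = (126 - 9123) + 4999 = -8997 + 4999 = -3998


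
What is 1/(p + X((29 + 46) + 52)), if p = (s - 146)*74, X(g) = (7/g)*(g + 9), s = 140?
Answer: -127/55436 ≈ -0.0022909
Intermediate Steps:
X(g) = 7*(9 + g)/g (X(g) = (7/g)*(9 + g) = 7*(9 + g)/g)
p = -444 (p = (140 - 146)*74 = -6*74 = -444)
1/(p + X((29 + 46) + 52)) = 1/(-444 + (7 + 63/((29 + 46) + 52))) = 1/(-444 + (7 + 63/(75 + 52))) = 1/(-444 + (7 + 63/127)) = 1/(-444 + 952/127) = 1/(-55436/127) = -127/55436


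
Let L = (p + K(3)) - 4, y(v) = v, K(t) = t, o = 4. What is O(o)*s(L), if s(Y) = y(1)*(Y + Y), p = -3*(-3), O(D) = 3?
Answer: 48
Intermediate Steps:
p = 9
L = 8 (L = (9 + 3) - 4 = 12 - 4 = 8)
s(Y) = 2*Y (s(Y) = 1*(Y + Y) = 1*(2*Y) = 2*Y)
O(o)*s(L) = 3*(2*8) = 3*16 = 48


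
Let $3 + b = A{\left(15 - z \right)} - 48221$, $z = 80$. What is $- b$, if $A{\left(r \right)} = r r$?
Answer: $43999$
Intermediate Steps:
$A{\left(r \right)} = r^{2}$
$b = -43999$ ($b = -3 + \left(\left(15 - 80\right)^{2} - 48221\right) = -3 - \left(48221 - \left(15 - 80\right)^{2}\right) = -3 - \left(48221 - \left(-65\right)^{2}\right) = -3 + \left(4225 - 48221\right) = -3 - 43996 = -43999$)
$- b = \left(-1\right) \left(-43999\right) = 43999$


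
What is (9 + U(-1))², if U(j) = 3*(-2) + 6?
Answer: 81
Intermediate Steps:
U(j) = 0 (U(j) = -6 + 6 = 0)
(9 + U(-1))² = (9 + 0)² = 9² = 81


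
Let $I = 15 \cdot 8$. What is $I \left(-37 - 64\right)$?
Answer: $-12120$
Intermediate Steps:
$I = 120$
$I \left(-37 - 64\right) = 120 \left(-37 - 64\right) = 120 \left(-101\right) = -12120$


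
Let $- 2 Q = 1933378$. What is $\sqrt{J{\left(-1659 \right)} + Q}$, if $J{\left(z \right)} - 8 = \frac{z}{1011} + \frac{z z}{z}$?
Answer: $\frac{i \sqrt{109973591821}}{337} \approx 984.04 i$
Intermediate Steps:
$Q = -966689$ ($Q = \left(- \frac{1}{2}\right) 1933378 = -966689$)
$J{\left(z \right)} = 8 + \frac{1012 z}{1011}$ ($J{\left(z \right)} = 8 + \left(\frac{z}{1011} + \frac{z z}{z}\right) = 8 + \left(z \frac{1}{1011} + \frac{z^{2}}{z}\right) = 8 + \left(\frac{z}{1011} + z\right) = 8 + \frac{1012 z}{1011}$)
$\sqrt{J{\left(-1659 \right)} + Q} = \sqrt{\left(8 + \frac{1012}{1011} \left(-1659\right)\right) - 966689} = \sqrt{\left(8 - \frac{559636}{337}\right) - 966689} = \sqrt{- \frac{556940}{337} - 966689} = \sqrt{- \frac{326331133}{337}} = \frac{i \sqrt{109973591821}}{337}$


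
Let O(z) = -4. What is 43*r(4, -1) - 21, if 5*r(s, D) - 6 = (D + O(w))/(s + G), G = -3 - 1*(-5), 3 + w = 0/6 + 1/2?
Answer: 703/30 ≈ 23.433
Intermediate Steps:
w = -5/2 (w = -3 + (0/6 + 1/2) = -3 + (0*(⅙) + 1*(½)) = -3 + (0 + ½) = -3 + ½ = -5/2 ≈ -2.5000)
G = 2 (G = -3 + 5 = 2)
r(s, D) = 6/5 + (-4 + D)/(5*(2 + s)) (r(s, D) = 6/5 + ((D - 4)/(s + 2))/5 = 6/5 + ((-4 + D)/(2 + s))/5 = 6/5 + (-4 + D)/(5*(2 + s)))
43*r(4, -1) - 21 = 43*((8 - 1 + 6*4)/(5*(2 + 4))) - 21 = 43*((⅕)*(8 - 1 + 24)/6) - 21 = 43*((⅕)*(⅙)*31) - 21 = 43*(31/30) - 21 = 1333/30 - 21 = 703/30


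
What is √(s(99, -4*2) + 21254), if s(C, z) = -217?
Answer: √21037 ≈ 145.04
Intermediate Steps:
√(s(99, -4*2) + 21254) = √(-217 + 21254) = √21037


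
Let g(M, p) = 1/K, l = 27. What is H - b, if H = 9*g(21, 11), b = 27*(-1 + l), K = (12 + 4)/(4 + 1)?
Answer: -11187/16 ≈ -699.19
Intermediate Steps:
K = 16/5 ≈ 3.2000
g(M, p) = 5/16 (g(M, p) = 1/(16/5) = 5/16)
b = 702 (b = 27*(-1 + 27) = 27*26 = 702)
H = 45/16 (H = 9*(5/16) = 45/16 ≈ 2.8125)
H - b = 45/16 - 1*702 = 45/16 - 702 = -11187/16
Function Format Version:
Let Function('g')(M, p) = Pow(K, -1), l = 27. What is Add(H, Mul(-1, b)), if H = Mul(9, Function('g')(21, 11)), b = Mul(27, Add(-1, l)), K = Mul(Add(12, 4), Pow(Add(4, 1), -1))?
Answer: Rational(-11187, 16) ≈ -699.19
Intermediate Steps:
K = Rational(16, 5) (K = Mul(16, Pow(5, -1)) = Mul(16, Rational(1, 5)) = Rational(16, 5) ≈ 3.2000)
Function('g')(M, p) = Rational(5, 16) (Function('g')(M, p) = Pow(Rational(16, 5), -1) = Rational(5, 16))
b = 702 (b = Mul(27, Add(-1, 27)) = Mul(27, 26) = 702)
H = Rational(45, 16) (H = Mul(9, Rational(5, 16)) = Rational(45, 16) ≈ 2.8125)
Add(H, Mul(-1, b)) = Add(Rational(45, 16), Mul(-1, 702)) = Add(Rational(45, 16), -702) = Rational(-11187, 16)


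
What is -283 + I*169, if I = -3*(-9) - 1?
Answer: 4111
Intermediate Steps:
I = 26 (I = 27 - 1 = 26)
-283 + I*169 = -283 + 26*169 = -283 + 4394 = 4111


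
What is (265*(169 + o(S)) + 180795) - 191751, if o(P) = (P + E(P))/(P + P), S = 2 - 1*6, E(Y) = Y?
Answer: 34094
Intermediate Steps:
S = -4 (S = 2 - 6 = -4)
o(P) = 1 (o(P) = (P + P)/(P + P) = (2*P)/((2*P)) = (2*P)*(1/(2*P)) = 1)
(265*(169 + o(S)) + 180795) - 191751 = (265*(169 + 1) + 180795) - 191751 = (265*170 + 180795) - 191751 = (45050 + 180795) - 191751 = 225845 - 191751 = 34094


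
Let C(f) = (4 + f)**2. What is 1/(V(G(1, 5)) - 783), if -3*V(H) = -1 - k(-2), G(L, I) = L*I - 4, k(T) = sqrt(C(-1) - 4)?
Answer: -7044/5513099 - 3*sqrt(5)/5513099 ≈ -0.0012789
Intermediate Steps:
k(T) = sqrt(5) (k(T) = sqrt((4 - 1)**2 - 4) = sqrt(3**2 - 4) = sqrt(9 - 4) = sqrt(5))
G(L, I) = -4 + I*L (G(L, I) = I*L - 4 = -4 + I*L)
V(H) = 1/3 + sqrt(5)/3 (V(H) = -(-1 - sqrt(5))/3 = 1/3 + sqrt(5)/3)
1/(V(G(1, 5)) - 783) = 1/((1/3 + sqrt(5)/3) - 783) = 1/(-2348/3 + sqrt(5)/3)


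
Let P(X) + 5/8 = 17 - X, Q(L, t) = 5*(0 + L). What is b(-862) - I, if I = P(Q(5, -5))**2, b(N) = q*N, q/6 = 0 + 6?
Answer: -1990809/64 ≈ -31106.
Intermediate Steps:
Q(L, t) = 5*L
q = 36 (q = 6*(0 + 6) = 6*6 = 36)
P(X) = 131/8 - X (P(X) = -5/8 + (17 - X) = 131/8 - X)
b(N) = 36*N
I = 4761/64 (I = (131/8 - 5*5)**2 = (131/8 - 1*25)**2 = (131/8 - 25)**2 = (-69/8)**2 = 4761/64 ≈ 74.391)
b(-862) - I = 36*(-862) - 1*4761/64 = -31032 - 4761/64 = -1990809/64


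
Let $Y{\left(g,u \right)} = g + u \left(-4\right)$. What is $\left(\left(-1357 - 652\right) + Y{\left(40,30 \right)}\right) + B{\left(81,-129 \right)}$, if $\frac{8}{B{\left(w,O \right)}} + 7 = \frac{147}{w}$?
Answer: $- \frac{73169}{35} \approx -2090.5$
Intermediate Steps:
$Y{\left(g,u \right)} = g - 4 u$
$B{\left(w,O \right)} = \frac{8}{-7 + \frac{147}{w}}$
$\left(\left(-1357 - 652\right) + Y{\left(40,30 \right)}\right) + B{\left(81,-129 \right)} = \left(\left(-1357 - 652\right) + \left(40 - 120\right)\right) - \frac{648}{-147 + 7 \cdot 81} = \left(-2009 + \left(40 - 120\right)\right) - \frac{648}{-147 + 567} = \left(-2009 - 80\right) - \frac{648}{420} = -2089 - 648 \cdot \frac{1}{420} = -2089 - \frac{54}{35} = - \frac{73169}{35}$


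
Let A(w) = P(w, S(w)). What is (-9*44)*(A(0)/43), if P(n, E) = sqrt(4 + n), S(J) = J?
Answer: -792/43 ≈ -18.419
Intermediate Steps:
A(w) = sqrt(4 + w)
(-9*44)*(A(0)/43) = (-9*44)*(sqrt(4 + 0)/43) = -396*sqrt(4)/43 = -792/43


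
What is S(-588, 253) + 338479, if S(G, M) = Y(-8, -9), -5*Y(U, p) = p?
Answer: 1692404/5 ≈ 3.3848e+5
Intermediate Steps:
Y(U, p) = -p/5
S(G, M) = 9/5 (S(G, M) = -1/5*(-9) = 9/5)
S(-588, 253) + 338479 = 9/5 + 338479 = 1692404/5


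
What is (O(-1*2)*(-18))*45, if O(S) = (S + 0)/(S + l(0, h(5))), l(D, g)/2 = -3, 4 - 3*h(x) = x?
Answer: -405/2 ≈ -202.50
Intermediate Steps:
h(x) = 4/3 - x/3
l(D, g) = -6 (l(D, g) = 2*(-3) = -6)
O(S) = S/(-6 + S) (O(S) = (S + 0)/(S - 6) = S/(-6 + S))
(O(-1*2)*(-18))*45 = (((-1*2)/(-6 - 1*2))*(-18))*45 = (-2/(-6 - 2)*(-18))*45 = (-2/(-8)*(-18))*45 = (-2*(-1/8)*(-18))*45 = ((1/4)*(-18))*45 = -9/2*45 = -405/2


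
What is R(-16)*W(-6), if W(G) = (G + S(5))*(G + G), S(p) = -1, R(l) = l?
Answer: -1344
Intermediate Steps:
W(G) = 2*G*(-1 + G) (W(G) = (G - 1)*(G + G) = (-1 + G)*(2*G) = 2*G*(-1 + G))
R(-16)*W(-6) = -32*(-6)*(-1 - 6) = -32*(-6)*(-7) = -16*84 = -1344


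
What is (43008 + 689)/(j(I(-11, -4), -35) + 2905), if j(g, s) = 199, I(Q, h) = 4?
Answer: 43697/3104 ≈ 14.078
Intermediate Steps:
(43008 + 689)/(j(I(-11, -4), -35) + 2905) = (43008 + 689)/(199 + 2905) = 43697/3104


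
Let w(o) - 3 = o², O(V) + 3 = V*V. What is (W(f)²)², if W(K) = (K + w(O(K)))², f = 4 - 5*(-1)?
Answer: 1907039403779723835500277006336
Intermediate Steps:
O(V) = -3 + V² (O(V) = -3 + V*V = -3 + V²)
f = 9 (f = 4 + 5 = 9)
w(o) = 3 + o²
W(K) = (3 + K + (-3 + K²)²)² (W(K) = (K + (3 + (-3 + K²)²))² = (3 + K + (-3 + K²)²)²)
(W(f)²)² = (((3 + 9 + (-3 + 9²)²)²)²)² = (((3 + 9 + (-3 + 81)²)²)²)² = (((3 + 9 + 78²)²)²)² = (((3 + 9 + 6084)²)²)² = ((6096²)²)² = (37161216²)² = 1380955974598656² = 1907039403779723835500277006336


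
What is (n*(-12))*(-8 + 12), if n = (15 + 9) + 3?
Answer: -1296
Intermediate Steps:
n = 27 (n = 24 + 3 = 27)
(n*(-12))*(-8 + 12) = (27*(-12))*(-8 + 12) = -324*4 = -1296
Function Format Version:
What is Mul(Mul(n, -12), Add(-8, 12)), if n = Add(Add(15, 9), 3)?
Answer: -1296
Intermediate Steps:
n = 27 (n = Add(24, 3) = 27)
Mul(Mul(n, -12), Add(-8, 12)) = Mul(Mul(27, -12), Add(-8, 12)) = Mul(-324, 4) = -1296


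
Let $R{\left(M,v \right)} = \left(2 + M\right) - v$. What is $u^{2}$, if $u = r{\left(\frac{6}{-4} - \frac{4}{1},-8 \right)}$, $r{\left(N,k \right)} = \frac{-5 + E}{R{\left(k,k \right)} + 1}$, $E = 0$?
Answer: $\frac{25}{9} \approx 2.7778$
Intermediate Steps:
$R{\left(M,v \right)} = 2 + M - v$
$r{\left(N,k \right)} = - \frac{5}{3}$ ($r{\left(N,k \right)} = \frac{-5 + 0}{\left(2 + k - k\right) + 1} = - \frac{5}{2 + 1} = - \frac{5}{3}$)
$u = - \frac{5}{3} \approx -1.6667$
$u^{2} = \left(- \frac{5}{3}\right)^{2} = \frac{25}{9}$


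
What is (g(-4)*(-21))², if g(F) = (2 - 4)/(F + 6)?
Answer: 441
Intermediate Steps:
g(F) = -2/(6 + F)
(g(-4)*(-21))² = (-2/(6 - 4)*(-21))² = (-2/2*(-21))² = (-2*½*(-21))² = (-1*(-21))² = 21² = 441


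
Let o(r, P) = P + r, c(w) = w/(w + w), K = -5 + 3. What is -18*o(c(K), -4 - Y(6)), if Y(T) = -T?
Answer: -45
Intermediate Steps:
K = -2
c(w) = ½ (c(w) = w/((2*w)) = (1/(2*w))*w = ½)
-18*o(c(K), -4 - Y(6)) = -18*((-4 - (-1)*6) + ½) = -18*((-4 - 1*(-6)) + ½) = -18*((-4 + 6) + ½) = -18*(2 + ½) = -18*5/2 = -45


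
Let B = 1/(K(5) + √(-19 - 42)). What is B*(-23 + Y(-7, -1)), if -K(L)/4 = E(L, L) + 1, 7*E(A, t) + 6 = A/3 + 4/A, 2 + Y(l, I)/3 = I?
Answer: 698880/715789 + 352800*I*√61/715789 ≈ 0.97638 + 3.8495*I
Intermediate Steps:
Y(l, I) = -6 + 3*I
E(A, t) = -6/7 + A/21 + 4/(7*A) (E(A, t) = -6/7 + (A/3 + 4/A)/7 = -6/7 + (4/A + A/3)/7 = -6/7 + (A/21 + 4/(7*A)) = -6/7 + A/21 + 4/(7*A))
K(L) = -4 - 4*(12 + L*(-18 + L))/(21*L) (K(L) = -4*((12 + L*(-18 + L))/(21*L) + 1) = -4*(1 + (12 + L*(-18 + L))/(21*L)) = -4 - 4*(12 + L*(-18 + L))/(21*L))
B = 1/(-208/105 + I*√61) (B = 1/((4/21)*(-12 - 1*5² - 3*5)/5 + √(-19 - 42)) = 1/((4/21)*(⅕)*(-12 - 1*25 - 15) + √(-61)) = 1/((4/21)*(⅕)*(-12 - 25 - 15) + I*√61) = 1/((4/21)*(⅕)*(-52) + I*√61) = 1/(-208/105 + I*√61) ≈ -0.030512 - 0.1203*I)
B*(-23 + Y(-7, -1)) = (-21840/715789 - 11025*I*√61/715789)*(-23 + (-6 + 3*(-1))) = (-21840/715789 - 11025*I*√61/715789)*(-23 + (-6 - 3)) = (-21840/715789 - 11025*I*√61/715789)*(-23 - 9) = (-21840/715789 - 11025*I*√61/715789)*(-32) = 698880/715789 + 352800*I*√61/715789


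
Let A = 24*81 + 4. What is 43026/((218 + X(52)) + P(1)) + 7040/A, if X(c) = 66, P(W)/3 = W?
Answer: 21458782/139769 ≈ 153.53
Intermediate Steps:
P(W) = 3*W
A = 1948 (A = 1944 + 4 = 1948)
43026/((218 + X(52)) + P(1)) + 7040/A = 43026/((218 + 66) + 3*1) + 7040/1948 = 43026/(284 + 3) + 7040*(1/1948) = 43026/287 + 1760/487 = 21458782/139769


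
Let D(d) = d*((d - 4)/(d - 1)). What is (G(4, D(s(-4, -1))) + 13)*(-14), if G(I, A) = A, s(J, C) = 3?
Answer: -161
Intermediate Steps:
D(d) = d*(-4 + d)/(-1 + d) (D(d) = d*((-4 + d)/(-1 + d)) = d*(-4 + d)/(-1 + d))
(G(4, D(s(-4, -1))) + 13)*(-14) = (3*(-4 + 3)/(-1 + 3) + 13)*(-14) = (3*(-1)/2 + 13)*(-14) = (3*(1/2)*(-1) + 13)*(-14) = (-3/2 + 13)*(-14) = (23/2)*(-14) = -161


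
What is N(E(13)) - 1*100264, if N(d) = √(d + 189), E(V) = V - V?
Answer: -100264 + 3*√21 ≈ -1.0025e+5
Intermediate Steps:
E(V) = 0
N(d) = √(189 + d)
N(E(13)) - 1*100264 = √(189 + 0) - 1*100264 = √189 - 100264 = 3*√21 - 100264 = -100264 + 3*√21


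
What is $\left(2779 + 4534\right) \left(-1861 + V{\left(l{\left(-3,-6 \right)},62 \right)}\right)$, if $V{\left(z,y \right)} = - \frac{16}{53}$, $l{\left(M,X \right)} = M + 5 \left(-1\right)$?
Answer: $- \frac{721420137}{53} \approx -1.3612 \cdot 10^{7}$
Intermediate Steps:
$l{\left(M,X \right)} = -5 + M$ ($l{\left(M,X \right)} = M - 5 = -5 + M$)
$V{\left(z,y \right)} = - \frac{16}{53}$ ($V{\left(z,y \right)} = \left(-16\right) \frac{1}{53} = - \frac{16}{53}$)
$\left(2779 + 4534\right) \left(-1861 + V{\left(l{\left(-3,-6 \right)},62 \right)}\right) = \left(2779 + 4534\right) \left(-1861 - \frac{16}{53}\right) = 7313 \left(- \frac{98649}{53}\right) = - \frac{721420137}{53}$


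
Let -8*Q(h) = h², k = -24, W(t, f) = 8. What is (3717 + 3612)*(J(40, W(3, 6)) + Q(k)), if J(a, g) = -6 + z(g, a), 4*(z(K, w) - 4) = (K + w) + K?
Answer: -439740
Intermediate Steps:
z(K, w) = 4 + K/2 + w/4 (z(K, w) = 4 + ((K + w) + K)/4 = 4 + (w + 2*K)/4 = 4 + (K/2 + w/4) = 4 + K/2 + w/4)
J(a, g) = -2 + g/2 + a/4 (J(a, g) = -6 + (4 + g/2 + a/4) = -2 + g/2 + a/4)
Q(h) = -h²/8
(3717 + 3612)*(J(40, W(3, 6)) + Q(k)) = (3717 + 3612)*((-2 + (½)*8 + (¼)*40) - ⅛*(-24)²) = 7329*((-2 + 4 + 10) - ⅛*576) = 7329*(12 - 72) = 7329*(-60) = -439740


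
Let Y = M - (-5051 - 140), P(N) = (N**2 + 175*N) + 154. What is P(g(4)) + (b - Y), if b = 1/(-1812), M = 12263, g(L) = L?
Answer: -30050209/1812 ≈ -16584.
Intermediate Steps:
P(N) = 154 + N**2 + 175*N
b = -1/1812 ≈ -0.00055188
Y = 17454 (Y = 12263 - (-5051 - 140) = 12263 - 1*(-5191) = 12263 + 5191 = 17454)
P(g(4)) + (b - Y) = (154 + 4**2 + 175*4) + (-1/1812 - 1*17454) = (154 + 16 + 700) + (-1/1812 - 17454) = 870 - 31626649/1812 = -30050209/1812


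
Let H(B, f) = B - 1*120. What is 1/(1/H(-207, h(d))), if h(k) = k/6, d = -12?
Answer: -327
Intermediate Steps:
h(k) = k/6 (h(k) = k*(1/6) = k/6)
H(B, f) = -120 + B (H(B, f) = B - 120 = -120 + B)
1/(1/H(-207, h(d))) = 1/(1/(-120 - 207)) = 1/(1/(-327)) = 1/(-1/327) = -327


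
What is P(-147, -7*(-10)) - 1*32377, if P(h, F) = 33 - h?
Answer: -32197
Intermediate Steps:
P(-147, -7*(-10)) - 1*32377 = (33 - 1*(-147)) - 1*32377 = (33 + 147) - 32377 = 180 - 32377 = -32197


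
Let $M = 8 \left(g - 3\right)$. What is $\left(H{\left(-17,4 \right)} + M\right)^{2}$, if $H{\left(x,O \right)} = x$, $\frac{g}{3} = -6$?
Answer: $34225$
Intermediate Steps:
$g = -18$ ($g = 3 \left(-6\right) = -18$)
$M = -168$ ($M = 8 \left(-18 - 3\right) = 8 \left(-21\right) = -168$)
$\left(H{\left(-17,4 \right)} + M\right)^{2} = \left(-17 - 168\right)^{2} = \left(-185\right)^{2} = 34225$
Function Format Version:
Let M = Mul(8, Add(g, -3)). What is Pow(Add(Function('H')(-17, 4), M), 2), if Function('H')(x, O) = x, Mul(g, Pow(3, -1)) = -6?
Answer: 34225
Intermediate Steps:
g = -18 (g = Mul(3, -6) = -18)
M = -168 (M = Mul(8, Add(-18, -3)) = Mul(8, -21) = -168)
Pow(Add(Function('H')(-17, 4), M), 2) = Pow(Add(-17, -168), 2) = Pow(-185, 2) = 34225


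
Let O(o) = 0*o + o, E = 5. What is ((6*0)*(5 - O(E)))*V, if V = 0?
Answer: 0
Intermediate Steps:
O(o) = o (O(o) = 0 + o = o)
((6*0)*(5 - O(E)))*V = ((6*0)*(5 - 1*5))*0 = (0*(5 - 5))*0 = (0*0)*0 = 0*0 = 0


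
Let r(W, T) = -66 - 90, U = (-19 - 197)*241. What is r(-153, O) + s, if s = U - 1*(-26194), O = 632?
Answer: -26018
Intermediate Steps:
U = -52056 (U = -216*241 = -52056)
r(W, T) = -156
s = -25862 (s = -52056 - 1*(-26194) = -52056 + 26194 = -25862)
r(-153, O) + s = -156 - 25862 = -26018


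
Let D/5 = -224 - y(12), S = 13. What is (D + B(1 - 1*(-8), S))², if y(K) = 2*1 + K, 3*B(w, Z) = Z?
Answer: 12652249/9 ≈ 1.4058e+6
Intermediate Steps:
B(w, Z) = Z/3
y(K) = 2 + K
D = -1190 (D = 5*(-224 - (2 + 12)) = 5*(-224 - 1*14) = 5*(-224 - 14) = 5*(-238) = -1190)
(D + B(1 - 1*(-8), S))² = (-1190 + (⅓)*13)² = (-1190 + 13/3)² = (-3557/3)² = 12652249/9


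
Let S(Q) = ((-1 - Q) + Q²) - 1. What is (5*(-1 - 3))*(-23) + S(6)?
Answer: 488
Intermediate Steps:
S(Q) = -2 + Q² - Q (S(Q) = (-1 + Q² - Q) - 1 = -2 + Q² - Q)
(5*(-1 - 3))*(-23) + S(6) = (5*(-1 - 3))*(-23) + (-2 + 6² - 1*6) = (5*(-4))*(-23) + (-2 + 36 - 6) = -20*(-23) + 28 = 460 + 28 = 488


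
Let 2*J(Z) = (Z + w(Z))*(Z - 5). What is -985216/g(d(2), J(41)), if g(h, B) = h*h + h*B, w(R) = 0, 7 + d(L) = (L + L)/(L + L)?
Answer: 123152/549 ≈ 224.32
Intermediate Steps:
d(L) = -6 (d(L) = -7 + (L + L)/(L + L) = -7 + (2*L)/((2*L)) = -7 + (2*L)*(1/(2*L)) = -7 + 1 = -6)
J(Z) = Z*(-5 + Z)/2 (J(Z) = ((Z + 0)*(Z - 5))/2 = (Z*(-5 + Z))/2 = Z*(-5 + Z)/2)
g(h, B) = h² + B*h
-985216/g(d(2), J(41)) = -985216*(-1/(6*((½)*41*(-5 + 41) - 6))) = -985216*(-1/(6*((½)*41*36 - 6))) = -985216*(-1/(6*(738 - 6))) = -985216/((-6*732)) = -985216/(-4392) = -985216*(-1/4392) = 123152/549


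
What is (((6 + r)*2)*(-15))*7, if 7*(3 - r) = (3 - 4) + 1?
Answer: -1890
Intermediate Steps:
r = 3 (r = 3 - ((3 - 4) + 1)/7 = 3 - (-1 + 1)/7 = 3 - ⅐*0 = 3 + 0 = 3)
(((6 + r)*2)*(-15))*7 = (((6 + 3)*2)*(-15))*7 = ((9*2)*(-15))*7 = (18*(-15))*7 = -270*7 = -1890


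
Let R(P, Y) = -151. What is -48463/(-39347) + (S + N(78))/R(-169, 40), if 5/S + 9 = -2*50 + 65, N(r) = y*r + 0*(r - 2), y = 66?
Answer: -780943887/23765588 ≈ -32.860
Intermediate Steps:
N(r) = 66*r (N(r) = 66*r + 0*(r - 2) = 66*r + 0*(-2 + r) = 66*r + 0 = 66*r)
S = -5/44 (S = 5/(-9 + (-2*50 + 65)) = 5/(-9 + (-100 + 65)) = 5/(-9 - 35) = 5/(-44) = 5*(-1/44) = -5/44 ≈ -0.11364)
-48463/(-39347) + (S + N(78))/R(-169, 40) = -48463/(-39347) + (-5/44 + 66*78)/(-151) = -48463*(-1/39347) + (-5/44 + 5148)*(-1/151) = 48463/39347 + (226507/44)*(-1/151) = 48463/39347 - 226507/6644 = -780943887/23765588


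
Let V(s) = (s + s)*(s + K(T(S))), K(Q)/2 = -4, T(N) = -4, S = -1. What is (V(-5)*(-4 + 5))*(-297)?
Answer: -38610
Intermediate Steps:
K(Q) = -8 (K(Q) = 2*(-4) = -8)
V(s) = 2*s*(-8 + s) (V(s) = (s + s)*(s - 8) = (2*s)*(-8 + s) = 2*s*(-8 + s))
(V(-5)*(-4 + 5))*(-297) = ((2*(-5)*(-8 - 5))*(-4 + 5))*(-297) = ((2*(-5)*(-13))*1)*(-297) = (130*1)*(-297) = 130*(-297) = -38610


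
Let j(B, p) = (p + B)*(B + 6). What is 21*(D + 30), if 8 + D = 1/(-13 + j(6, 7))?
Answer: 66087/143 ≈ 462.15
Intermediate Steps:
j(B, p) = (6 + B)*(B + p) (j(B, p) = (B + p)*(6 + B) = (6 + B)*(B + p))
D = -1143/143 (D = -8 + 1/(-13 + (6**2 + 6*6 + 6*7 + 6*7)) = -8 + 1/(-13 + (36 + 36 + 42 + 42)) = -8 + 1/(-13 + 156) = -8 + 1/143 = -1143/143 ≈ -7.9930)
21*(D + 30) = 21*(-1143/143 + 30) = 21*(3147/143) = 66087/143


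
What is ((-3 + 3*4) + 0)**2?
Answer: 81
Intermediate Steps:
((-3 + 3*4) + 0)**2 = ((-3 + 12) + 0)**2 = (9 + 0)**2 = 9**2 = 81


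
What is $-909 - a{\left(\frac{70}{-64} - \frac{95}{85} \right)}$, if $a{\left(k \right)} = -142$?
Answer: $-767$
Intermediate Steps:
$-909 - a{\left(\frac{70}{-64} - \frac{95}{85} \right)} = -909 - -142 = -909 + 142 = -767$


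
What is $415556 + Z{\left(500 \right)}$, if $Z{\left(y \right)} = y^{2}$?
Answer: $665556$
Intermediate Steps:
$415556 + Z{\left(500 \right)} = 415556 + 500^{2} = 415556 + 250000 = 665556$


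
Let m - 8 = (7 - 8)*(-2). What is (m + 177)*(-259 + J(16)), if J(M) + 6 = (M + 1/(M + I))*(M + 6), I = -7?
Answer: 150535/9 ≈ 16726.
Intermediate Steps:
m = 10 (m = 8 + (7 - 8)*(-2) = 8 - 1*(-2) = 8 + 2 = 10)
J(M) = -6 + (6 + M)*(M + 1/(-7 + M)) (J(M) = -6 + (M + 1/(M - 7))*(M + 6) = -6 + (M + 1/(-7 + M))*(6 + M) = -6 + (6 + M)*(M + 1/(-7 + M)))
(m + 177)*(-259 + J(16)) = (10 + 177)*(-259 + (48 + 16³ - 1*16² - 47*16)/(-7 + 16)) = 187*(-259 + (48 + 4096 - 1*256 - 752)/9) = 187*(-259 + (48 + 4096 - 256 - 752)/9) = 187*(-259 + (⅑)*3136) = 187*(-259 + 3136/9) = 187*(805/9) = 150535/9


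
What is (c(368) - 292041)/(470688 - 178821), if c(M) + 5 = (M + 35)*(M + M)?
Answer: 4562/291867 ≈ 0.015630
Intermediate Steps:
c(M) = -5 + 2*M*(35 + M) (c(M) = -5 + (M + 35)*(M + M) = -5 + (35 + M)*(2*M) = -5 + 2*M*(35 + M))
(c(368) - 292041)/(470688 - 178821) = ((-5 + 2*368² + 70*368) - 292041)/(470688 - 178821) = ((-5 + 2*135424 + 25760) - 292041)/291867 = ((-5 + 270848 + 25760) - 292041)*(1/291867) = (296603 - 292041)*(1/291867) = 4562*(1/291867) = 4562/291867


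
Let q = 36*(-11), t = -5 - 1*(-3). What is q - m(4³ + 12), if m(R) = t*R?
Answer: -244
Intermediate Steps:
t = -2 (t = -5 + 3 = -2)
q = -396
m(R) = -2*R
q - m(4³ + 12) = -396 - (-2)*(4³ + 12) = -396 - (-2)*(64 + 12) = -396 - (-2)*76 = -396 - 1*(-152) = -396 + 152 = -244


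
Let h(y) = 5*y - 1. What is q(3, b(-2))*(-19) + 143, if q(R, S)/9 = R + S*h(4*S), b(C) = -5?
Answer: -86725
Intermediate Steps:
h(y) = -1 + 5*y
q(R, S) = 9*R + 9*S*(-1 + 20*S) (q(R, S) = 9*(R + S*(-1 + 5*(4*S))) = 9*(R + S*(-1 + 20*S)) = 9*R + 9*S*(-1 + 20*S))
q(3, b(-2))*(-19) + 143 = (9*3 + 9*(-5)*(-1 + 20*(-5)))*(-19) + 143 = (27 + 9*(-5)*(-1 - 100))*(-19) + 143 = (27 + 9*(-5)*(-101))*(-19) + 143 = (27 + 4545)*(-19) + 143 = 4572*(-19) + 143 = -86868 + 143 = -86725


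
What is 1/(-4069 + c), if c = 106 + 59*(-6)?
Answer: -1/4317 ≈ -0.00023164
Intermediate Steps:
c = -248 (c = 106 - 354 = -248)
1/(-4069 + c) = 1/(-4069 - 248) = 1/(-4317) = -1/4317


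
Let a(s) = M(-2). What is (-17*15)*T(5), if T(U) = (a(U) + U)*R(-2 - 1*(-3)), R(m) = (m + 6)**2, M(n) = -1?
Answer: -49980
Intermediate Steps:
a(s) = -1
R(m) = (6 + m)**2
T(U) = -49 + 49*U (T(U) = (-1 + U)*(6 + (-2 - 1*(-3)))**2 = (-1 + U)*(6 + (-2 + 3))**2 = (-1 + U)*(6 + 1)**2 = (-1 + U)*7**2 = (-1 + U)*49 = -49 + 49*U)
(-17*15)*T(5) = (-17*15)*(-49 + 49*5) = -255*(-49 + 245) = -255*196 = -49980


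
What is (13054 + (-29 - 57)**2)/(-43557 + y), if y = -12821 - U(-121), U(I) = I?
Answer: -20450/56257 ≈ -0.36351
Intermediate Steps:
y = -12700 (y = -12821 - 1*(-121) = -12821 + 121 = -12700)
(13054 + (-29 - 57)**2)/(-43557 + y) = (13054 + (-29 - 57)**2)/(-43557 - 12700) = (13054 + (-86)**2)/(-56257) = (13054 + 7396)*(-1/56257) = 20450*(-1/56257) = -20450/56257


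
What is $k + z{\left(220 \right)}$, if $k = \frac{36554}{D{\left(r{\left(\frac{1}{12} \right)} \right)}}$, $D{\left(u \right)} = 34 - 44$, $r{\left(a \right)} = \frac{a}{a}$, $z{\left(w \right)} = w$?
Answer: $- \frac{17177}{5} \approx -3435.4$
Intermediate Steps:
$r{\left(a \right)} = 1$
$D{\left(u \right)} = -10$
$k = - \frac{18277}{5}$ ($k = \frac{36554}{-10} = 36554 \left(- \frac{1}{10}\right) = - \frac{18277}{5} \approx -3655.4$)
$k + z{\left(220 \right)} = - \frac{18277}{5} + 220 = - \frac{17177}{5}$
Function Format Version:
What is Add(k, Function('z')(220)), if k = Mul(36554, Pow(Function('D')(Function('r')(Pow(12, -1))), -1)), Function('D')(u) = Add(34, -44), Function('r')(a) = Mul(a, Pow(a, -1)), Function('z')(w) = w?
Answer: Rational(-17177, 5) ≈ -3435.4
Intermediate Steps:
Function('r')(a) = 1
Function('D')(u) = -10
k = Rational(-18277, 5) (k = Mul(36554, Pow(-10, -1)) = Mul(36554, Rational(-1, 10)) = Rational(-18277, 5) ≈ -3655.4)
Add(k, Function('z')(220)) = Add(Rational(-18277, 5), 220) = Rational(-17177, 5)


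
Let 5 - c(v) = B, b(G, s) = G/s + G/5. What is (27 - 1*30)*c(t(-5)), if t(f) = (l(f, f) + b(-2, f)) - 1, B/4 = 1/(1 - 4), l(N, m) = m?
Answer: -19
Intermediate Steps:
b(G, s) = G/5 + G/s (b(G, s) = G/s + G*(1/5) = G/s + G/5 = G/5 + G/s)
B = -4/3 (B = 4/(1 - 4) = 4/(-3) = 4*(-1/3) = -4/3 ≈ -1.3333)
t(f) = -7/5 + f - 2/f (t(f) = (f + ((1/5)*(-2) - 2/f)) - 1 = (f + (-2/5 - 2/f)) - 1 = (-2/5 + f - 2/f) - 1 = -7/5 + f - 2/f)
c(v) = 19/3 (c(v) = 5 - 1*(-4/3) = 5 + 4/3 = 19/3)
(27 - 1*30)*c(t(-5)) = (27 - 1*30)*(19/3) = (27 - 30)*(19/3) = -3*19/3 = -19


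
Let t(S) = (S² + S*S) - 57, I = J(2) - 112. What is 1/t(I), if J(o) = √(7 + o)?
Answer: 1/23705 ≈ 4.2185e-5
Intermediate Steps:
I = -109 (I = √(7 + 2) - 112 = √9 - 112 = 3 - 112 = -109)
t(S) = -57 + 2*S² (t(S) = (S² + S²) - 57 = 2*S² - 57 = -57 + 2*S²)
1/t(I) = 1/(-57 + 2*(-109)²) = 1/(-57 + 2*11881) = 1/(-57 + 23762) = 1/23705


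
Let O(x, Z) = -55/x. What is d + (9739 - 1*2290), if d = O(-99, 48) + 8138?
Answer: 140288/9 ≈ 15588.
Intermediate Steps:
d = 73247/9 (d = -55/(-99) + 8138 = -55*(-1/99) + 8138 = 5/9 + 8138 = 73247/9 ≈ 8138.6)
d + (9739 - 1*2290) = 73247/9 + (9739 - 1*2290) = 73247/9 + (9739 - 2290) = 73247/9 + 7449 = 140288/9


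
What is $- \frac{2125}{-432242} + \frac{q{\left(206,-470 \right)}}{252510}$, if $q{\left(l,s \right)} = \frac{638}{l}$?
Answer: $\frac{814794286}{165323220945} \approx 0.0049285$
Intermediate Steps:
$- \frac{2125}{-432242} + \frac{q{\left(206,-470 \right)}}{252510} = - \frac{2125}{-432242} + \frac{638 \cdot \frac{1}{206}}{252510} = \left(-2125\right) \left(- \frac{1}{432242}\right) + 638 \cdot \frac{1}{206} \cdot \frac{1}{252510} = \frac{125}{25426} + \frac{319}{103} \cdot \frac{1}{252510} = \frac{125}{25426} + \frac{319}{26008530} = \frac{814794286}{165323220945}$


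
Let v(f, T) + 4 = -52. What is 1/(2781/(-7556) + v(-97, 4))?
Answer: -7556/425917 ≈ -0.017741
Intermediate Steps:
v(f, T) = -56 (v(f, T) = -4 - 52 = -56)
1/(2781/(-7556) + v(-97, 4)) = 1/(2781/(-7556) - 56) = 1/(2781*(-1/7556) - 56) = 1/(-2781/7556 - 56) = 1/(-425917/7556) = -7556/425917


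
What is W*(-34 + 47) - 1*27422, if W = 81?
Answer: -26369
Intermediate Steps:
W*(-34 + 47) - 1*27422 = 81*(-34 + 47) - 1*27422 = 81*13 - 27422 = 1053 - 27422 = -26369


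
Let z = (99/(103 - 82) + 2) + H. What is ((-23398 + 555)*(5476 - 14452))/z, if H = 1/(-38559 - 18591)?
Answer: 82025759138400/2686043 ≈ 3.0538e+7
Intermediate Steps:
H = -1/57150 (H = 1/(-57150) = -1/57150 ≈ -1.7498e-5)
z = 2686043/400050 (z = (99/(103 - 82) + 2) - 1/57150 = (99/21 + 2) - 1/57150 = ((1/21)*99 + 2) - 1/57150 = (33/7 + 2) - 1/57150 = 47/7 - 1/57150 = 2686043/400050 ≈ 6.7143)
((-23398 + 555)*(5476 - 14452))/z = ((-23398 + 555)*(5476 - 14452))/(2686043/400050) = -22843*(-8976)*(400050/2686043) = 205038768*(400050/2686043) = 82025759138400/2686043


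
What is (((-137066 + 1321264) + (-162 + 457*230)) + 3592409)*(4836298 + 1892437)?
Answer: 32846689982925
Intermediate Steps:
(((-137066 + 1321264) + (-162 + 457*230)) + 3592409)*(4836298 + 1892437) = ((1184198 + (-162 + 105110)) + 3592409)*6728735 = ((1184198 + 104948) + 3592409)*6728735 = (1289146 + 3592409)*6728735 = 4881555*6728735 = 32846689982925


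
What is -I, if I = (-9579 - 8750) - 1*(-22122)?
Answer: -3793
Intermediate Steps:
I = 3793 (I = -18329 + 22122 = 3793)
-I = -1*3793 = -3793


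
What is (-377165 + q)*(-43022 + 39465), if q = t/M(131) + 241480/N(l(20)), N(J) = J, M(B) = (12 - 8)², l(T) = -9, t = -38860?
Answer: 52043516315/36 ≈ 1.4457e+9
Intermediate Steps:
M(B) = 16 (M(B) = 4² = 16)
q = -1053355/36 (q = -38860/16 + 241480/(-9) = -38860*1/16 + 241480*(-⅑) = -9715/4 - 241480/9 = -1053355/36 ≈ -29260.)
(-377165 + q)*(-43022 + 39465) = (-377165 - 1053355/36)*(-43022 + 39465) = -14631295/36*(-3557) = 52043516315/36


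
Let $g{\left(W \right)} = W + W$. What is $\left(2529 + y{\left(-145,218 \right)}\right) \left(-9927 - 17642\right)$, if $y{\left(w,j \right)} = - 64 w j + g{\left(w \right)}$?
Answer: $-55834916751$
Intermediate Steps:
$g{\left(W \right)} = 2 W$
$y{\left(w,j \right)} = 2 w - 64 j w$ ($y{\left(w,j \right)} = - 64 w j + 2 w = - 64 j w + 2 w = 2 w - 64 j w$)
$\left(2529 + y{\left(-145,218 \right)}\right) \left(-9927 - 17642\right) = \left(2529 + 2 \left(-145\right) \left(1 - 6976\right)\right) \left(-9927 - 17642\right) = \left(2529 + 2 \left(-145\right) \left(1 - 6976\right)\right) \left(-27569\right) = \left(2529 + 2 \left(-145\right) \left(-6975\right)\right) \left(-27569\right) = \left(2529 + 2022750\right) \left(-27569\right) = 2025279 \left(-27569\right) = -55834916751$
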